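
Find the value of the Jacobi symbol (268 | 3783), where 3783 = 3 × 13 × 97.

1

Pull out 2^2: since 3783 ≡ 7 (mod 8), (2/3783) = +1, so (2/3783)^2 = +1.
Reciprocity: 67 ≡ 3 and 3783 ≡ 3 (mod 4), so (67/3783) = −(3783/67).
Reduce top mod 67: now compute (31/67).
Reciprocity: 31 ≡ 3 and 67 ≡ 3 (mod 4), so (31/67) = −(67/31).
Reduce top mod 31: now compute (5/31).
Reciprocity: 5 ≡ 1 and 31 ≡ 3 (mod 4), so (5/31) = +(31/5).
Reduce top mod 5: now compute (1/5).
Reached (1/5) = 1. Collecting the sign flips along the way, the symbol is +1.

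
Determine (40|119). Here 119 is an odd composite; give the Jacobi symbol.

1

Pull out 2^3: since 119 ≡ 7 (mod 8), (2/119) = +1, so (2/119)^3 = +1.
Reciprocity: 5 ≡ 1 and 119 ≡ 3 (mod 4), so (5/119) = +(119/5).
Reduce top mod 5: now compute (4/5).
Pull out 2^2: since 5 ≡ 5 (mod 8), (2/5) = -1, so (2/5)^2 = +1.
Reached (1/5) = 1. Collecting the sign flips along the way, the symbol is +1.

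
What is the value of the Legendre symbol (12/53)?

-1

Pull out 2^2: since 53 ≡ 5 (mod 8), (2/53) = -1, so (2/53)^2 = +1.
Reciprocity: 3 ≡ 3 and 53 ≡ 1 (mod 4), so (3/53) = +(53/3).
Reduce top mod 3: now compute (2/3).
Pull out 2: since 3 ≡ 3 (mod 8), (2/3) = -1.
Reached (1/3) = 1. Collecting the sign flips along the way, the symbol is -1.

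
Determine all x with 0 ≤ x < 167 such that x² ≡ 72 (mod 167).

78, 89

Since 167 ≡ 3 (mod 4), a square root of 72 is 72^((167+1)/4) = 72^42 mod 167.
Repeated squaring: 72^2≡7, 72^4≡49, 72^8≡63, 72^16≡128, 72^32≡18 (mod 167).
72^42 = 72^(32+8+2) ≡ 89 (mod 167).
Check: 89² = 7921 ≡ 72 (mod 167). The two roots are 78 and 89.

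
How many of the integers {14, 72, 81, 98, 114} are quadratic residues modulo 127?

(14/127) = -1 → non-residue.
(72/127) = +1 → QR.
(81/127) = +1 → QR.
(98/127) = +1 → QR.
(114/127) = -1 → non-residue.
Total quadratic residues among the 5: 3.

3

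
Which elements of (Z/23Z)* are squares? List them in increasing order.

1,2,3,4,6,8,9,12,13,16,18

Square k = 1,…,11 (k and 23−k give the same square):
1²=1, 2²=4, 3²=9, 4²=16, 5²≡2, 6²≡13, 7²≡3, 8²≡18, 9²≡12, 10²≡8, 11²≡6 (mod 23).
So the quadratic residues mod 23 are {1, 2, 3, 4, 6, 8, 9, 12, 13, 16, 18}.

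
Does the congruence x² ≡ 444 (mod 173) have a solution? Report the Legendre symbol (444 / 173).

-1

Euler's criterion: (444/173) ≡ 98^86 (mod 173).
98^2 ≡ 89 (mod 173)
98^4 ≡ 136 (mod 173)
98^8 ≡ 158 (mod 173)
98^16 ≡ 52 (mod 173)
98^32 ≡ 109 (mod 173)
98^64 ≡ 117 (mod 173)
98^86 = 98^(64+16+4+2) ≡ 172 (mod 173).
Result is 172 ≡ −1, so (444/173) = −1.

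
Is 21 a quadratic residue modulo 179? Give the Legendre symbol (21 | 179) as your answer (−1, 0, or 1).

-1

Reciprocity: 21 ≡ 1 and 179 ≡ 3 (mod 4), so (21/179) = +(179/21).
Reduce top mod 21: now compute (11/21).
Reciprocity: 11 ≡ 3 and 21 ≡ 1 (mod 4), so (11/21) = +(21/11).
Reduce top mod 11: now compute (10/11).
Pull out 2: since 11 ≡ 3 (mod 8), (2/11) = -1.
Reciprocity: 5 ≡ 1 and 11 ≡ 3 (mod 4), so (5/11) = +(11/5).
Reduce top mod 5: now compute (1/5).
Reached (1/5) = 1. Collecting the sign flips along the way, the symbol is -1.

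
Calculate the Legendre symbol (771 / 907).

-1

Euler's criterion: (771/907) ≡ 771^453 (mod 907).
771^2 ≡ 356 (mod 907)
771^4 ≡ 663 (mod 907)
771^8 ≡ 581 (mod 907)
771^16 ≡ 157 (mod 907)
771^32 ≡ 160 (mod 907)
771^64 ≡ 204 (mod 907)
771^128 ≡ 801 (mod 907)
771^256 ≡ 352 (mod 907)
771^453 = 771^(256+128+64+4+1) ≡ 906 (mod 907).
Result is 906 ≡ −1, so (771/907) = −1.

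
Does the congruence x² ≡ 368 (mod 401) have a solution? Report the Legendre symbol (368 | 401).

Euler's criterion: (368/401) ≡ 368^200 (mod 401).
368^2 ≡ 287 (mod 401)
368^4 ≡ 164 (mod 401)
368^8 ≡ 29 (mod 401)
368^16 ≡ 39 (mod 401)
368^32 ≡ 318 (mod 401)
368^64 ≡ 72 (mod 401)
368^128 ≡ 372 (mod 401)
368^200 = 368^(128+64+8) ≡ 400 (mod 401).
Result is 400 ≡ −1, so (368/401) = −1.

-1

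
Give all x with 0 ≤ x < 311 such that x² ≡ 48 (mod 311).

Since 311 ≡ 3 (mod 4), a square root of 48 is 48^((311+1)/4) = 48^78 mod 311.
Repeated squaring: 48^2≡127, 48^4≡268, 48^8≡294, 48^16≡289, 48^32≡173, 48^64≡73 (mod 311).
48^78 = 48^(64+8+4+2) ≡ 100 (mod 311).
Check: 100² = 10000 ≡ 48 (mod 311). The two roots are 100 and 211.

100, 211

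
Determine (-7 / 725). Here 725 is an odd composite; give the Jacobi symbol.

First reduce: -7 ≡ 718 (mod 725).
Pull out 2: since 725 ≡ 5 (mod 8), (2/725) = -1.
Reciprocity: 359 ≡ 3 and 725 ≡ 1 (mod 4), so (359/725) = +(725/359).
Reduce top mod 359: now compute (7/359).
Reciprocity: 7 ≡ 3 and 359 ≡ 3 (mod 4), so (7/359) = −(359/7).
Reduce top mod 7: now compute (2/7).
Pull out 2: since 7 ≡ 7 (mod 8), (2/7) = +1.
Reached (1/7) = 1. Collecting the sign flips along the way, the symbol is +1.

1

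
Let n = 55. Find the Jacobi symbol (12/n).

-1

Pull out 2^2: since 55 ≡ 7 (mod 8), (2/55) = +1, so (2/55)^2 = +1.
Reciprocity: 3 ≡ 3 and 55 ≡ 3 (mod 4), so (3/55) = −(55/3).
Reduce top mod 3: now compute (1/3).
Reached (1/3) = 1. Collecting the sign flips along the way, the symbol is -1.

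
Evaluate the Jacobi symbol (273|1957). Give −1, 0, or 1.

Reciprocity: 273 ≡ 1 and 1957 ≡ 1 (mod 4), so (273/1957) = +(1957/273).
Reduce top mod 273: now compute (46/273).
Pull out 2: since 273 ≡ 1 (mod 8), (2/273) = +1.
Reciprocity: 23 ≡ 3 and 273 ≡ 1 (mod 4), so (23/273) = +(273/23).
Reduce top mod 23: now compute (20/23).
Pull out 2^2: since 23 ≡ 7 (mod 8), (2/23) = +1, so (2/23)^2 = +1.
Reciprocity: 5 ≡ 1 and 23 ≡ 3 (mod 4), so (5/23) = +(23/5).
Reduce top mod 5: now compute (3/5).
Reciprocity: 3 ≡ 3 and 5 ≡ 1 (mod 4), so (3/5) = +(5/3).
Reduce top mod 3: now compute (2/3).
Pull out 2: since 3 ≡ 3 (mod 8), (2/3) = -1.
Reached (1/3) = 1. Collecting the sign flips along the way, the symbol is -1.

-1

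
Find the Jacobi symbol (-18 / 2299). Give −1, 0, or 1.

First reduce: -18 ≡ 2281 (mod 2299).
Reciprocity: 2281 ≡ 1 and 2299 ≡ 3 (mod 4), so (2281/2299) = +(2299/2281).
Reduce top mod 2281: now compute (18/2281).
Pull out 2: since 2281 ≡ 1 (mod 8), (2/2281) = +1.
Reciprocity: 9 ≡ 1 and 2281 ≡ 1 (mod 4), so (9/2281) = +(2281/9).
Reduce top mod 9: now compute (4/9).
Pull out 2^2: since 9 ≡ 1 (mod 8), (2/9) = +1, so (2/9)^2 = +1.
Reached (1/9) = 1. Collecting the sign flips along the way, the symbol is +1.

1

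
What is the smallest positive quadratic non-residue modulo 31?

3

(2/31) = +1, so 2 is a residue.
(3/31) = −1, so 3 is the smallest positive non-residue mod 31.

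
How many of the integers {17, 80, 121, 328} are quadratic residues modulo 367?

2

(17/367) = -1 → non-residue.
(80/367) = -1 → non-residue.
(121/367) = +1 → QR.
(328/367) = +1 → QR.
Total quadratic residues among the 4: 2.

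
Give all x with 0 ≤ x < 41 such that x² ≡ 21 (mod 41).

12, 29

41 ≡ 1 (mod 4), so we find a root by search.
Trying successive values, 12² = 144 ≡ 21 (mod 41). The other root is 41 − 12 = 29.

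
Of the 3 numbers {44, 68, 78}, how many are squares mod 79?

1

(44/79) = +1 → QR.
(68/79) = -1 → non-residue.
(78/79) = -1 → non-residue.
Total quadratic residues among the 3: 1.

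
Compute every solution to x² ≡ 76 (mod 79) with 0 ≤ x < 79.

32, 47

Since 79 ≡ 3 (mod 4), a square root of 76 is 76^((79+1)/4) = 76^20 mod 79.
Repeated squaring: 76^2≡9, 76^4≡2, 76^8≡4, 76^16≡16 (mod 79).
76^20 = 76^(16+4) ≡ 32 (mod 79).
Check: 32² = 1024 ≡ 76 (mod 79). The two roots are 32 and 47.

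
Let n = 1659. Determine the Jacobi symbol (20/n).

Pull out 2^2: since 1659 ≡ 3 (mod 8), (2/1659) = -1, so (2/1659)^2 = +1.
Reciprocity: 5 ≡ 1 and 1659 ≡ 3 (mod 4), so (5/1659) = +(1659/5).
Reduce top mod 5: now compute (4/5).
Pull out 2^2: since 5 ≡ 5 (mod 8), (2/5) = -1, so (2/5)^2 = +1.
Reached (1/5) = 1. Collecting the sign flips along the way, the symbol is +1.

1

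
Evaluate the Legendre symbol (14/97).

Euler's criterion: (14/97) ≡ 14^48 (mod 97).
14^2 ≡ 2 (mod 97)
14^4 ≡ 4 (mod 97)
14^8 ≡ 16 (mod 97)
14^16 ≡ 62 (mod 97)
14^32 ≡ 61 (mod 97)
14^48 = 14^(32+16) ≡ 96 (mod 97).
Result is 96 ≡ −1, so (14/97) = −1.

-1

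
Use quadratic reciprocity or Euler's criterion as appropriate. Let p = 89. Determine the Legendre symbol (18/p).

1

Pull out 2: since 89 ≡ 1 (mod 8), (2/89) = +1.
Reciprocity: 9 ≡ 1 and 89 ≡ 1 (mod 4), so (9/89) = +(89/9).
Reduce top mod 9: now compute (8/9).
Pull out 2^3: since 9 ≡ 1 (mod 8), (2/9) = +1, so (2/9)^3 = +1.
Reached (1/9) = 1. Collecting the sign flips along the way, the symbol is +1.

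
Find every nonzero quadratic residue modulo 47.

Square k = 1,…,23 (k and 47−k give the same square):
1²=1, 2²=4, 3²=9, 4²=16, 5²=25, 6²=36, 7²≡2, 8²≡17, 9²≡34, 10²≡6, 11²≡27, 12²≡3, 13²≡28, 14²≡8, 15²≡37, 16²≡21, 17²≡7, 18²≡42, 19²≡32, 20²≡24, 21²≡18, 22²≡14, 23²≡12 (mod 47).
So the quadratic residues mod 47 are {1, 2, 3, 4, 6, 7, 8, 9, 12, 14, 16, 17, 18, 21, 24, 25, 27, 28, 32, 34, 36, 37, 42}.

1, 2, 3, 4, 6, 7, 8, 9, 12, 14, 16, 17, 18, 21, 24, 25, 27, 28, 32, 34, 36, 37, 42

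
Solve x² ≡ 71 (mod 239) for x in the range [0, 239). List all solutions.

Since 239 ≡ 3 (mod 4), a square root of 71 is 71^((239+1)/4) = 71^60 mod 239.
Repeated squaring: 71^2≡22, 71^4≡6, 71^8≡36, 71^16≡101, 71^32≡163 (mod 239).
71^60 = 71^(32+16+8+4) ≡ 166 (mod 239).
Check: 166² = 27556 ≡ 71 (mod 239). The two roots are 73 and 166.

73, 166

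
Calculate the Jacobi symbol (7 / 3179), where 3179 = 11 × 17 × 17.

Reciprocity: 7 ≡ 3 and 3179 ≡ 3 (mod 4), so (7/3179) = −(3179/7).
Reduce top mod 7: now compute (1/7).
Reached (1/7) = 1. Collecting the sign flips along the way, the symbol is -1.

-1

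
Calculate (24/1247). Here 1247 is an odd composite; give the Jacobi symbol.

1

Pull out 2^3: since 1247 ≡ 7 (mod 8), (2/1247) = +1, so (2/1247)^3 = +1.
Reciprocity: 3 ≡ 3 and 1247 ≡ 3 (mod 4), so (3/1247) = −(1247/3).
Reduce top mod 3: now compute (2/3).
Pull out 2: since 3 ≡ 3 (mod 8), (2/3) = -1.
Reached (1/3) = 1. Collecting the sign flips along the way, the symbol is +1.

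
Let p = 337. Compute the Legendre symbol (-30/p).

-1

Euler's criterion: (-30/337) ≡ 307^168 (mod 337).
307^2 ≡ 226 (mod 337)
307^4 ≡ 189 (mod 337)
307^8 ≡ 336 (mod 337)
307^16 ≡ 1 (mod 337)
307^32 ≡ 1 (mod 337)
307^64 ≡ 1 (mod 337)
307^128 ≡ 1 (mod 337)
307^168 = 307^(128+32+8) ≡ 336 (mod 337).
Result is 336 ≡ −1, so (-30/337) = −1.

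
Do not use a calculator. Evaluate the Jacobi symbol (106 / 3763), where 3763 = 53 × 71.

Pull out 2: since 3763 ≡ 3 (mod 8), (2/3763) = -1.
Reciprocity: 53 ≡ 1 and 3763 ≡ 3 (mod 4), so (53/3763) = +(3763/53).
Reduce top mod 53: now compute (0/53).
Top reduces to 0: gcd > 1, so the symbol is 0.

0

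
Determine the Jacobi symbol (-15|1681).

First reduce: -15 ≡ 1666 (mod 1681).
Pull out 2: since 1681 ≡ 1 (mod 8), (2/1681) = +1.
Reciprocity: 833 ≡ 1 and 1681 ≡ 1 (mod 4), so (833/1681) = +(1681/833).
Reduce top mod 833: now compute (15/833).
Reciprocity: 15 ≡ 3 and 833 ≡ 1 (mod 4), so (15/833) = +(833/15).
Reduce top mod 15: now compute (8/15).
Pull out 2^3: since 15 ≡ 7 (mod 8), (2/15) = +1, so (2/15)^3 = +1.
Reached (1/15) = 1. Collecting the sign flips along the way, the symbol is +1.

1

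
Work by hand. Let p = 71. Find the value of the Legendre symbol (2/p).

Euler's criterion: (2/71) ≡ 2^35 (mod 71).
2^2 ≡ 4 (mod 71)
2^4 ≡ 16 (mod 71)
2^8 ≡ 43 (mod 71)
2^16 ≡ 3 (mod 71)
2^32 ≡ 9 (mod 71)
2^35 = 2^(32+2+1) ≡ 1 (mod 71).
Result is 1, so (2/71) = 1.

1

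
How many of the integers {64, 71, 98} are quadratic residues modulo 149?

1

(64/149) = +1 → QR.
(71/149) = -1 → non-residue.
(98/149) = -1 → non-residue.
Total quadratic residues among the 3: 1.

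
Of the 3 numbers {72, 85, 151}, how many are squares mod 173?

2

(72/173) = -1 → non-residue.
(85/173) = +1 → QR.
(151/173) = +1 → QR.
Total quadratic residues among the 3: 2.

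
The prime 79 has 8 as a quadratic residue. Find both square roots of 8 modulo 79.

18, 61

Since 79 ≡ 3 (mod 4), a square root of 8 is 8^((79+1)/4) = 8^20 mod 79.
Repeated squaring: 8^2≡64, 8^4≡67, 8^8≡65, 8^16≡38 (mod 79).
8^20 = 8^(16+4) ≡ 18 (mod 79).
Check: 18² = 324 ≡ 8 (mod 79). The two roots are 18 and 61.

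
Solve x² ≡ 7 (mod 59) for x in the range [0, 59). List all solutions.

Since 59 ≡ 3 (mod 4), a square root of 7 is 7^((59+1)/4) = 7^15 mod 59.
Repeated squaring: 7^2≡49, 7^4≡41, 7^8≡29 (mod 59).
7^15 = 7^(8+4+2+1) ≡ 19 (mod 59).
Check: 19² = 361 ≡ 7 (mod 59). The two roots are 19 and 40.

19, 40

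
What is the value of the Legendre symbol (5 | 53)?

Reciprocity: 5 ≡ 1 and 53 ≡ 1 (mod 4), so (5/53) = +(53/5).
Reduce top mod 5: now compute (3/5).
Reciprocity: 3 ≡ 3 and 5 ≡ 1 (mod 4), so (3/5) = +(5/3).
Reduce top mod 3: now compute (2/3).
Pull out 2: since 3 ≡ 3 (mod 8), (2/3) = -1.
Reached (1/3) = 1. Collecting the sign flips along the way, the symbol is -1.

-1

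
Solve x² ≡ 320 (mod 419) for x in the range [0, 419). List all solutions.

Since 419 ≡ 3 (mod 4), a square root of 320 is 320^((419+1)/4) = 320^105 mod 419.
Repeated squaring: 320^2≡164, 320^4≡80, 320^8≡115, 320^16≡236, 320^32≡388, 320^64≡123 (mod 419).
320^105 = 320^(64+32+8+1) ≡ 91 (mod 419).
Check: 91² = 8281 ≡ 320 (mod 419). The two roots are 91 and 328.

91, 328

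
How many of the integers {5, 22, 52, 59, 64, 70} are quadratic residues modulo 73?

(5/73) = -1 → non-residue.
(22/73) = -1 → non-residue.
(52/73) = -1 → non-residue.
(59/73) = -1 → non-residue.
(64/73) = +1 → QR.
(70/73) = +1 → QR.
Total quadratic residues among the 6: 2.

2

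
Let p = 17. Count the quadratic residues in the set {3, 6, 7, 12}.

(3/17) = -1 → non-residue.
(6/17) = -1 → non-residue.
(7/17) = -1 → non-residue.
(12/17) = -1 → non-residue.
Total quadratic residues among the 4: 0.

0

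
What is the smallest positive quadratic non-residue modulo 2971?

(2/2971) = −1, so 2 is the smallest positive non-residue mod 2971.

2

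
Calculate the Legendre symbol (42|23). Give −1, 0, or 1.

-1

Euler's criterion: (42/23) ≡ 19^11 (mod 23).
19^2 ≡ 16 (mod 23)
19^4 ≡ 3 (mod 23)
19^8 ≡ 9 (mod 23)
19^11 = 19^(8+2+1) ≡ 22 (mod 23).
Result is 22 ≡ −1, so (42/23) = −1.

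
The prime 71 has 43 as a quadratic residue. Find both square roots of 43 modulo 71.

Since 71 ≡ 3 (mod 4), a square root of 43 is 43^((71+1)/4) = 43^18 mod 71.
Repeated squaring: 43^2≡3, 43^4≡9, 43^8≡10, 43^16≡29 (mod 71).
43^18 = 43^(16+2) ≡ 16 (mod 71).
Check: 16² = 256 ≡ 43 (mod 71). The two roots are 16 and 55.

16, 55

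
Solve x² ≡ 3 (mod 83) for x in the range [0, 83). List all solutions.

Since 83 ≡ 3 (mod 4), a square root of 3 is 3^((83+1)/4) = 3^21 mod 83.
Repeated squaring: 3^2≡9, 3^4≡81, 3^8≡4, 3^16≡16 (mod 83).
3^21 = 3^(16+4+1) ≡ 70 (mod 83).
Check: 70² = 4900 ≡ 3 (mod 83). The two roots are 13 and 70.

13, 70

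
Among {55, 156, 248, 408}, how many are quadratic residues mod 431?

1

(55/431) = +1 → QR.
(156/431) = -1 → non-residue.
(248/431) = -1 → non-residue.
(408/431) = -1 → non-residue.
Total quadratic residues among the 4: 1.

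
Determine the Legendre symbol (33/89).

Reciprocity: 33 ≡ 1 and 89 ≡ 1 (mod 4), so (33/89) = +(89/33).
Reduce top mod 33: now compute (23/33).
Reciprocity: 23 ≡ 3 and 33 ≡ 1 (mod 4), so (23/33) = +(33/23).
Reduce top mod 23: now compute (10/23).
Pull out 2: since 23 ≡ 7 (mod 8), (2/23) = +1.
Reciprocity: 5 ≡ 1 and 23 ≡ 3 (mod 4), so (5/23) = +(23/5).
Reduce top mod 5: now compute (3/5).
Reciprocity: 3 ≡ 3 and 5 ≡ 1 (mod 4), so (3/5) = +(5/3).
Reduce top mod 3: now compute (2/3).
Pull out 2: since 3 ≡ 3 (mod 8), (2/3) = -1.
Reached (1/3) = 1. Collecting the sign flips along the way, the symbol is -1.

-1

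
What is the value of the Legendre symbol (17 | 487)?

Reciprocity: 17 ≡ 1 and 487 ≡ 3 (mod 4), so (17/487) = +(487/17).
Reduce top mod 17: now compute (11/17).
Reciprocity: 11 ≡ 3 and 17 ≡ 1 (mod 4), so (11/17) = +(17/11).
Reduce top mod 11: now compute (6/11).
Pull out 2: since 11 ≡ 3 (mod 8), (2/11) = -1.
Reciprocity: 3 ≡ 3 and 11 ≡ 3 (mod 4), so (3/11) = −(11/3).
Reduce top mod 3: now compute (2/3).
Pull out 2: since 3 ≡ 3 (mod 8), (2/3) = -1.
Reached (1/3) = 1. Collecting the sign flips along the way, the symbol is -1.

-1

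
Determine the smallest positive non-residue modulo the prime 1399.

(2/1399) = +1, so 2 is a residue.
(3/1399) = −1, so 3 is the smallest positive non-residue mod 1399.

3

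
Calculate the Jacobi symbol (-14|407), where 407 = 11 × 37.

First reduce: -14 ≡ 393 (mod 407).
Reciprocity: 393 ≡ 1 and 407 ≡ 3 (mod 4), so (393/407) = +(407/393).
Reduce top mod 393: now compute (14/393).
Pull out 2: since 393 ≡ 1 (mod 8), (2/393) = +1.
Reciprocity: 7 ≡ 3 and 393 ≡ 1 (mod 4), so (7/393) = +(393/7).
Reduce top mod 7: now compute (1/7).
Reached (1/7) = 1. Collecting the sign flips along the way, the symbol is +1.

1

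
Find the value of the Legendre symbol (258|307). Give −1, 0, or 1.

Pull out 2: since 307 ≡ 3 (mod 8), (2/307) = -1.
Reciprocity: 129 ≡ 1 and 307 ≡ 3 (mod 4), so (129/307) = +(307/129).
Reduce top mod 129: now compute (49/129).
Reciprocity: 49 ≡ 1 and 129 ≡ 1 (mod 4), so (49/129) = +(129/49).
Reduce top mod 49: now compute (31/49).
Reciprocity: 31 ≡ 3 and 49 ≡ 1 (mod 4), so (31/49) = +(49/31).
Reduce top mod 31: now compute (18/31).
Pull out 2: since 31 ≡ 7 (mod 8), (2/31) = +1.
Reciprocity: 9 ≡ 1 and 31 ≡ 3 (mod 4), so (9/31) = +(31/9).
Reduce top mod 9: now compute (4/9).
Pull out 2^2: since 9 ≡ 1 (mod 8), (2/9) = +1, so (2/9)^2 = +1.
Reached (1/9) = 1. Collecting the sign flips along the way, the symbol is -1.

-1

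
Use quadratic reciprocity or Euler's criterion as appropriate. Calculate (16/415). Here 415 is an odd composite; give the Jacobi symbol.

Pull out 2^4: since 415 ≡ 7 (mod 8), (2/415) = +1, so (2/415)^4 = +1.
Reached (1/415) = 1. Collecting the sign flips along the way, the symbol is +1.

1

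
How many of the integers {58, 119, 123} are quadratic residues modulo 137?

(58/137) = -1 → non-residue.
(119/137) = +1 → QR.
(123/137) = +1 → QR.
Total quadratic residues among the 3: 2.

2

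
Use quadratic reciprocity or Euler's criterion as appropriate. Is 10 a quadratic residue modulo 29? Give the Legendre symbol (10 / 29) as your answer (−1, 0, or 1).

Pull out 2: since 29 ≡ 5 (mod 8), (2/29) = -1.
Reciprocity: 5 ≡ 1 and 29 ≡ 1 (mod 4), so (5/29) = +(29/5).
Reduce top mod 5: now compute (4/5).
Pull out 2^2: since 5 ≡ 5 (mod 8), (2/5) = -1, so (2/5)^2 = +1.
Reached (1/5) = 1. Collecting the sign flips along the way, the symbol is -1.

-1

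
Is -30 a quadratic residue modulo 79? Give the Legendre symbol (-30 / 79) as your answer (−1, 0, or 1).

1

First reduce: -30 ≡ 49 (mod 79).
Reciprocity: 49 ≡ 1 and 79 ≡ 3 (mod 4), so (49/79) = +(79/49).
Reduce top mod 49: now compute (30/49).
Pull out 2: since 49 ≡ 1 (mod 8), (2/49) = +1.
Reciprocity: 15 ≡ 3 and 49 ≡ 1 (mod 4), so (15/49) = +(49/15).
Reduce top mod 15: now compute (4/15).
Pull out 2^2: since 15 ≡ 7 (mod 8), (2/15) = +1, so (2/15)^2 = +1.
Reached (1/15) = 1. Collecting the sign flips along the way, the symbol is +1.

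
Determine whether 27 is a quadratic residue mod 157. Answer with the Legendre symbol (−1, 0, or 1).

Reciprocity: 27 ≡ 3 and 157 ≡ 1 (mod 4), so (27/157) = +(157/27).
Reduce top mod 27: now compute (22/27).
Pull out 2: since 27 ≡ 3 (mod 8), (2/27) = -1.
Reciprocity: 11 ≡ 3 and 27 ≡ 3 (mod 4), so (11/27) = −(27/11).
Reduce top mod 11: now compute (5/11).
Reciprocity: 5 ≡ 1 and 11 ≡ 3 (mod 4), so (5/11) = +(11/5).
Reduce top mod 5: now compute (1/5).
Reached (1/5) = 1. Collecting the sign flips along the way, the symbol is +1.

1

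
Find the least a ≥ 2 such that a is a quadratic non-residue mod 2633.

3

(2/2633) = +1, so 2 is a residue.
(3/2633) = −1, so 3 is the smallest positive non-residue mod 2633.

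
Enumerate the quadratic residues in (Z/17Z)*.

Square k = 1,…,8 (k and 17−k give the same square):
1²=1, 2²=4, 3²=9, 4²=16, 5²≡8, 6²≡2, 7²≡15, 8²≡13 (mod 17).
So the quadratic residues mod 17 are {1, 2, 4, 8, 9, 13, 15, 16}.

1, 2, 4, 8, 9, 13, 15, 16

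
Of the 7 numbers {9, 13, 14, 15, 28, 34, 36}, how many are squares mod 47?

5

(9/47) = +1 → QR.
(13/47) = -1 → non-residue.
(14/47) = +1 → QR.
(15/47) = -1 → non-residue.
(28/47) = +1 → QR.
(34/47) = +1 → QR.
(36/47) = +1 → QR.
Total quadratic residues among the 7: 5.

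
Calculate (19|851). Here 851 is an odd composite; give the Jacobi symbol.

Reciprocity: 19 ≡ 3 and 851 ≡ 3 (mod 4), so (19/851) = −(851/19).
Reduce top mod 19: now compute (15/19).
Reciprocity: 15 ≡ 3 and 19 ≡ 3 (mod 4), so (15/19) = −(19/15).
Reduce top mod 15: now compute (4/15).
Pull out 2^2: since 15 ≡ 7 (mod 8), (2/15) = +1, so (2/15)^2 = +1.
Reached (1/15) = 1. Collecting the sign flips along the way, the symbol is +1.

1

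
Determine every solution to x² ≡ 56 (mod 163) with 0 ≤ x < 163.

43, 120

Since 163 ≡ 3 (mod 4), a square root of 56 is 56^((163+1)/4) = 56^41 mod 163.
Repeated squaring: 56^2≡39, 56^4≡54, 56^8≡145, 56^16≡161, 56^32≡4 (mod 163).
56^41 = 56^(32+8+1) ≡ 43 (mod 163).
Check: 43² = 1849 ≡ 56 (mod 163). The two roots are 43 and 120.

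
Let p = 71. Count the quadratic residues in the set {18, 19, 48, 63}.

3

(18/71) = +1 → QR.
(19/71) = +1 → QR.
(48/71) = +1 → QR.
(63/71) = -1 → non-residue.
Total quadratic residues among the 4: 3.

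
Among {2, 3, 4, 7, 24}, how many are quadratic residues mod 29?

(2/29) = -1 → non-residue.
(3/29) = -1 → non-residue.
(4/29) = +1 → QR.
(7/29) = +1 → QR.
(24/29) = +1 → QR.
Total quadratic residues among the 5: 3.

3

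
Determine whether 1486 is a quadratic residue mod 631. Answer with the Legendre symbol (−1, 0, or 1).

Euler's criterion: (1486/631) ≡ 224^315 (mod 631).
224^2 ≡ 327 (mod 631)
224^4 ≡ 290 (mod 631)
224^8 ≡ 177 (mod 631)
224^16 ≡ 410 (mod 631)
224^32 ≡ 254 (mod 631)
224^64 ≡ 154 (mod 631)
224^128 ≡ 369 (mod 631)
224^256 ≡ 496 (mod 631)
224^315 = 224^(256+32+16+8+2+1) ≡ 630 (mod 631).
Result is 630 ≡ −1, so (1486/631) = −1.

-1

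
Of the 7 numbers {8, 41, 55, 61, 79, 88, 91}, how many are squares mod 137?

(8/137) = +1 → QR.
(41/137) = -1 → non-residue.
(55/137) = -1 → non-residue.
(61/137) = +1 → QR.
(79/137) = -1 → non-residue.
(88/137) = +1 → QR.
(91/137) = -1 → non-residue.
Total quadratic residues among the 7: 3.

3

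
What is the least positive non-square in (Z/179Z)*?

(2/179) = −1, so 2 is the smallest positive non-residue mod 179.

2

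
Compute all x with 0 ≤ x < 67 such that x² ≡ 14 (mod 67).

Since 67 ≡ 3 (mod 4), a square root of 14 is 14^((67+1)/4) = 14^17 mod 67.
Repeated squaring: 14^2≡62, 14^4≡25, 14^8≡22, 14^16≡15 (mod 67).
14^17 = 14^(16+1) ≡ 9 (mod 67).
Check: 9² = 81 ≡ 14 (mod 67). The two roots are 9 and 58.

9, 58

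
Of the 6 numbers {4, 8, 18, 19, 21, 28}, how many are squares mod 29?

(4/29) = +1 → QR.
(8/29) = -1 → non-residue.
(18/29) = -1 → non-residue.
(19/29) = -1 → non-residue.
(21/29) = -1 → non-residue.
(28/29) = +1 → QR.
Total quadratic residues among the 6: 2.

2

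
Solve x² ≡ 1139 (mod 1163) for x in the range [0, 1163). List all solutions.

113, 1050

Since 1163 ≡ 3 (mod 4), a square root of 1139 is 1139^((1163+1)/4) = 1139^291 mod 1163.
Repeated squaring: 1139^2≡576, 1139^4≡321, 1139^8≡697, 1139^16≡838, 1139^32≡955, 1139^64≡233, 1139^128≡791, 1139^256≡1150 (mod 1163).
1139^291 = 1139^(256+32+2+1) ≡ 1050 (mod 1163).
Check: 1050² = 1102500 ≡ 1139 (mod 1163). The two roots are 113 and 1050.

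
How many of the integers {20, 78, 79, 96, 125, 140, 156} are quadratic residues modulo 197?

(20/197) = -1 → non-residue.
(78/197) = -1 → non-residue.
(79/197) = -1 → non-residue.
(96/197) = +1 → QR.
(125/197) = -1 → non-residue.
(140/197) = -1 → non-residue.
(156/197) = +1 → QR.
Total quadratic residues among the 7: 2.

2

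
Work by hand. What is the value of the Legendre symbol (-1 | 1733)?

First reduce: -1 ≡ 1732 (mod 1733).
Pull out 2^2: since 1733 ≡ 5 (mod 8), (2/1733) = -1, so (2/1733)^2 = +1.
Reciprocity: 433 ≡ 1 and 1733 ≡ 1 (mod 4), so (433/1733) = +(1733/433).
Reduce top mod 433: now compute (1/433).
Reached (1/433) = 1. Collecting the sign flips along the way, the symbol is +1.

1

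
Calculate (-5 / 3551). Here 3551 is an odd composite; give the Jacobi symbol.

First reduce: -5 ≡ 3546 (mod 3551).
Pull out 2: since 3551 ≡ 7 (mod 8), (2/3551) = +1.
Reciprocity: 1773 ≡ 1 and 3551 ≡ 3 (mod 4), so (1773/3551) = +(3551/1773).
Reduce top mod 1773: now compute (5/1773).
Reciprocity: 5 ≡ 1 and 1773 ≡ 1 (mod 4), so (5/1773) = +(1773/5).
Reduce top mod 5: now compute (3/5).
Reciprocity: 3 ≡ 3 and 5 ≡ 1 (mod 4), so (3/5) = +(5/3).
Reduce top mod 3: now compute (2/3).
Pull out 2: since 3 ≡ 3 (mod 8), (2/3) = -1.
Reached (1/3) = 1. Collecting the sign flips along the way, the symbol is -1.

-1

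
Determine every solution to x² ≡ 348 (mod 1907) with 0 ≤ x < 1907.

624, 1283

Since 1907 ≡ 3 (mod 4), a square root of 348 is 348^((1907+1)/4) = 348^477 mod 1907.
Repeated squaring: 348^2≡963, 348^4≡567, 348^8≡1113, 348^16≡1126, 348^32≡1628, 348^64≡1561, 348^128≡1482, 348^256≡1367 (mod 1907).
348^477 = 348^(256+128+64+16+8+4+1) ≡ 624 (mod 1907).
Check: 624² = 389376 ≡ 348 (mod 1907). The two roots are 624 and 1283.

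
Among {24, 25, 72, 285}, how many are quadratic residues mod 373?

2

(24/373) = -1 → non-residue.
(25/373) = +1 → QR.
(72/373) = -1 → non-residue.
(285/373) = +1 → QR.
Total quadratic residues among the 4: 2.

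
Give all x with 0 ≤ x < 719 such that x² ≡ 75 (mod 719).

Since 719 ≡ 3 (mod 4), a square root of 75 is 75^((719+1)/4) = 75^180 mod 719.
Repeated squaring: 75^2≡592, 75^4≡311, 75^8≡375, 75^16≡420, 75^32≡245, 75^64≡348, 75^128≡312 (mod 719).
75^180 = 75^(128+32+16+4) ≡ 137 (mod 719).
Check: 137² = 18769 ≡ 75 (mod 719). The two roots are 137 and 582.

137, 582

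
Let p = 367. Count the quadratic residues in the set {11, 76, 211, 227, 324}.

3

(11/367) = -1 → non-residue.
(76/367) = -1 → non-residue.
(211/367) = +1 → QR.
(227/367) = +1 → QR.
(324/367) = +1 → QR.
Total quadratic residues among the 5: 3.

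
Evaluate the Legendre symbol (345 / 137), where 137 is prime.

Euler's criterion: (345/137) ≡ 71^68 (mod 137).
71^2 ≡ 109 (mod 137)
71^4 ≡ 99 (mod 137)
71^8 ≡ 74 (mod 137)
71^16 ≡ 133 (mod 137)
71^32 ≡ 16 (mod 137)
71^64 ≡ 119 (mod 137)
71^68 = 71^(64+4) ≡ 136 (mod 137).
Result is 136 ≡ −1, so (345/137) = −1.

-1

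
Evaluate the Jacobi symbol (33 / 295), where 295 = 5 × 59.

Reciprocity: 33 ≡ 1 and 295 ≡ 3 (mod 4), so (33/295) = +(295/33).
Reduce top mod 33: now compute (31/33).
Reciprocity: 31 ≡ 3 and 33 ≡ 1 (mod 4), so (31/33) = +(33/31).
Reduce top mod 31: now compute (2/31).
Pull out 2: since 31 ≡ 7 (mod 8), (2/31) = +1.
Reached (1/31) = 1. Collecting the sign flips along the way, the symbol is +1.

1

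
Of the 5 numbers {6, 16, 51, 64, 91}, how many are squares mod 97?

4

(6/97) = +1 → QR.
(16/97) = +1 → QR.
(51/97) = -1 → non-residue.
(64/97) = +1 → QR.
(91/97) = +1 → QR.
Total quadratic residues among the 5: 4.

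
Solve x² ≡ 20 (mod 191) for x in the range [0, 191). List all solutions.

Since 191 ≡ 3 (mod 4), a square root of 20 is 20^((191+1)/4) = 20^48 mod 191.
Repeated squaring: 20^2≡18, 20^4≡133, 20^8≡117, 20^16≡128, 20^32≡149 (mod 191).
20^48 = 20^(32+16) ≡ 163 (mod 191).
Check: 163² = 26569 ≡ 20 (mod 191). The two roots are 28 and 163.

28, 163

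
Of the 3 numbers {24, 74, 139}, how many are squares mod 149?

(24/149) = +1 → QR.
(74/149) = -1 → non-residue.
(139/149) = -1 → non-residue.
Total quadratic residues among the 3: 1.

1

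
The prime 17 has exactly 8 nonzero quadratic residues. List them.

Square k = 1,…,8 (k and 17−k give the same square):
1²=1, 2²=4, 3²=9, 4²=16, 5²≡8, 6²≡2, 7²≡15, 8²≡13 (mod 17).
So the quadratic residues mod 17 are {1, 2, 4, 8, 9, 13, 15, 16}.

1, 2, 4, 8, 9, 13, 15, 16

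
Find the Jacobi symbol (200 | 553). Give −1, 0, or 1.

Pull out 2^3: since 553 ≡ 1 (mod 8), (2/553) = +1, so (2/553)^3 = +1.
Reciprocity: 25 ≡ 1 and 553 ≡ 1 (mod 4), so (25/553) = +(553/25).
Reduce top mod 25: now compute (3/25).
Reciprocity: 3 ≡ 3 and 25 ≡ 1 (mod 4), so (3/25) = +(25/3).
Reduce top mod 3: now compute (1/3).
Reached (1/3) = 1. Collecting the sign flips along the way, the symbol is +1.

1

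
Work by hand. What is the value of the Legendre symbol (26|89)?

-1

Pull out 2: since 89 ≡ 1 (mod 8), (2/89) = +1.
Reciprocity: 13 ≡ 1 and 89 ≡ 1 (mod 4), so (13/89) = +(89/13).
Reduce top mod 13: now compute (11/13).
Reciprocity: 11 ≡ 3 and 13 ≡ 1 (mod 4), so (11/13) = +(13/11).
Reduce top mod 11: now compute (2/11).
Pull out 2: since 11 ≡ 3 (mod 8), (2/11) = -1.
Reached (1/11) = 1. Collecting the sign flips along the way, the symbol is -1.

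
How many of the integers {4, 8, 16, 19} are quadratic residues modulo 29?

(4/29) = +1 → QR.
(8/29) = -1 → non-residue.
(16/29) = +1 → QR.
(19/29) = -1 → non-residue.
Total quadratic residues among the 4: 2.

2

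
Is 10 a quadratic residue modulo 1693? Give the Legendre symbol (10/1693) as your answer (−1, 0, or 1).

Pull out 2: since 1693 ≡ 5 (mod 8), (2/1693) = -1.
Reciprocity: 5 ≡ 1 and 1693 ≡ 1 (mod 4), so (5/1693) = +(1693/5).
Reduce top mod 5: now compute (3/5).
Reciprocity: 3 ≡ 3 and 5 ≡ 1 (mod 4), so (3/5) = +(5/3).
Reduce top mod 3: now compute (2/3).
Pull out 2: since 3 ≡ 3 (mod 8), (2/3) = -1.
Reached (1/3) = 1. Collecting the sign flips along the way, the symbol is +1.

1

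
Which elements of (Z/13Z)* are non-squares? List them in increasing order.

2,5,6,7,8,11

Square k = 1,…,6 (k and 13−k give the same square):
1²=1, 2²=4, 3²=9, 4²≡3, 5²≡12, 6²≡10 (mod 13).
The residues are {1, 3, 4, 9, 10, 12}; the non-residues are the remaining 6 nonzero classes.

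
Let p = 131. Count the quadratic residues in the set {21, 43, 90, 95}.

2

(21/131) = +1 → QR.
(43/131) = +1 → QR.
(90/131) = -1 → non-residue.
(95/131) = -1 → non-residue.
Total quadratic residues among the 4: 2.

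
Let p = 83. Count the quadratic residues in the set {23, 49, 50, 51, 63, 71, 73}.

(23/83) = +1 → QR.
(49/83) = +1 → QR.
(50/83) = -1 → non-residue.
(51/83) = +1 → QR.
(63/83) = +1 → QR.
(71/83) = -1 → non-residue.
(73/83) = -1 → non-residue.
Total quadratic residues among the 7: 4.

4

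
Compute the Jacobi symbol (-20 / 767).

1

First reduce: -20 ≡ 747 (mod 767).
Reciprocity: 747 ≡ 3 and 767 ≡ 3 (mod 4), so (747/767) = −(767/747).
Reduce top mod 747: now compute (20/747).
Pull out 2^2: since 747 ≡ 3 (mod 8), (2/747) = -1, so (2/747)^2 = +1.
Reciprocity: 5 ≡ 1 and 747 ≡ 3 (mod 4), so (5/747) = +(747/5).
Reduce top mod 5: now compute (2/5).
Pull out 2: since 5 ≡ 5 (mod 8), (2/5) = -1.
Reached (1/5) = 1. Collecting the sign flips along the way, the symbol is +1.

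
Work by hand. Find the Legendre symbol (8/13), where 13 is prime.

Euler's criterion: (8/13) ≡ 8^6 (mod 13).
8^2 ≡ 12 (mod 13)
8^4 ≡ 1 (mod 13)
8^6 = 8^(4+2) ≡ 12 (mod 13).
Result is 12 ≡ −1, so (8/13) = −1.

-1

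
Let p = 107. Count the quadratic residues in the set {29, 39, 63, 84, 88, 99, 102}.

(29/107) = +1 → QR.
(39/107) = +1 → QR.
(63/107) = -1 → non-residue.
(84/107) = -1 → non-residue.
(88/107) = -1 → non-residue.
(99/107) = +1 → QR.
(102/107) = +1 → QR.
Total quadratic residues among the 7: 4.

4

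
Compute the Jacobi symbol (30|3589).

Pull out 2: since 3589 ≡ 5 (mod 8), (2/3589) = -1.
Reciprocity: 15 ≡ 3 and 3589 ≡ 1 (mod 4), so (15/3589) = +(3589/15).
Reduce top mod 15: now compute (4/15).
Pull out 2^2: since 15 ≡ 7 (mod 8), (2/15) = +1, so (2/15)^2 = +1.
Reached (1/15) = 1. Collecting the sign flips along the way, the symbol is -1.

-1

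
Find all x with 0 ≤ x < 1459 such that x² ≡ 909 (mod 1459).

Since 1459 ≡ 3 (mod 4), a square root of 909 is 909^((1459+1)/4) = 909^365 mod 1459.
Repeated squaring: 909^2≡487, 909^4≡811, 909^8≡1171, 909^16≡1240, 909^32≡1273, 909^64≡1039, 909^128≡1320, 909^256≡354 (mod 1459).
909^365 = 909^(256+64+32+8+4+1) ≡ 1201 (mod 1459).
Check: 1201² = 1442401 ≡ 909 (mod 1459). The two roots are 258 and 1201.

258, 1201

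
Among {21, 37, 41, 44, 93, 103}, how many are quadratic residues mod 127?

5

(21/127) = +1 → QR.
(37/127) = +1 → QR.
(41/127) = +1 → QR.
(44/127) = +1 → QR.
(93/127) = -1 → non-residue.
(103/127) = +1 → QR.
Total quadratic residues among the 6: 5.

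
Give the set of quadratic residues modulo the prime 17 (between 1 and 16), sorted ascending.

1,2,4,8,9,13,15,16

Square k = 1,…,8 (k and 17−k give the same square):
1²=1, 2²=4, 3²=9, 4²=16, 5²≡8, 6²≡2, 7²≡15, 8²≡13 (mod 17).
So the quadratic residues mod 17 are {1, 2, 4, 8, 9, 13, 15, 16}.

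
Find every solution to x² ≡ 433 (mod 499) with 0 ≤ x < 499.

Since 499 ≡ 3 (mod 4), a square root of 433 is 433^((499+1)/4) = 433^125 mod 499.
Repeated squaring: 433^2≡364, 433^4≡261, 433^8≡257, 433^16≡181, 433^32≡326, 433^64≡488 (mod 499).
433^125 = 433^(64+32+16+8+4+1) ≡ 130 (mod 499).
Check: 130² = 16900 ≡ 433 (mod 499). The two roots are 130 and 369.

130, 369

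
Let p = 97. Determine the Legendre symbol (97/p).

First reduce: 97 ≡ 0 (mod 97).
Top reduces to 0: gcd > 1, so the symbol is 0.

0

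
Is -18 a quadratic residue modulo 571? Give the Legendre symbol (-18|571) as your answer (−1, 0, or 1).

1

Euler's criterion: (-18/571) ≡ 553^285 (mod 571).
553^2 ≡ 324 (mod 571)
553^4 ≡ 483 (mod 571)
553^8 ≡ 321 (mod 571)
553^16 ≡ 261 (mod 571)
553^32 ≡ 172 (mod 571)
553^64 ≡ 463 (mod 571)
553^128 ≡ 244 (mod 571)
553^256 ≡ 152 (mod 571)
553^285 = 553^(256+16+8+4+1) ≡ 1 (mod 571).
Result is 1, so (-18/571) = 1.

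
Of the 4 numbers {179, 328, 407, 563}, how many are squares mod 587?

4

(179/587) = +1 → QR.
(328/587) = +1 → QR.
(407/587) = +1 → QR.
(563/587) = +1 → QR.
Total quadratic residues among the 4: 4.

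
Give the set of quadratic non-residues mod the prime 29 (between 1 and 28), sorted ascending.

2,3,8,10,11,12,14,15,17,18,19,21,26,27

Square k = 1,…,14 (k and 29−k give the same square):
1²=1, 2²=4, 3²=9, 4²=16, 5²=25, 6²≡7, 7²≡20, 8²≡6, 9²≡23, 10²≡13, 11²≡5, 12²≡28, 13²≡24, 14²≡22 (mod 29).
The residues are {1, 4, 5, 6, 7, 9, 13, 16, 20, 22, 23, 24, 25, 28}; the non-residues are the remaining 14 nonzero classes.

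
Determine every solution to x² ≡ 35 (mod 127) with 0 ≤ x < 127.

17, 110

Since 127 ≡ 3 (mod 4), a square root of 35 is 35^((127+1)/4) = 35^32 mod 127.
Repeated squaring: 35^2≡82, 35^4≡120, 35^8≡49, 35^16≡115, 35^32≡17 (mod 127).
35^32 = 35^(32) ≡ 17 (mod 127).
Check: 17² = 289 ≡ 35 (mod 127). The two roots are 17 and 110.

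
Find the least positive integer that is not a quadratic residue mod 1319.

13

(2/1319) = +1, so 2 is a residue.
(3/1319) = +1, so 3 is a residue.
(4/1319) = +1, so 4 is a residue.
(5/1319) = +1, so 5 is a residue.
(6/1319) = +1, so 6 is a residue.
(7/1319) = +1, so 7 is a residue.
(8/1319) = +1, so 8 is a residue.
(9/1319) = +1, so 9 is a residue.
(10/1319) = +1, so 10 is a residue.
(11/1319) = +1, so 11 is a residue.
(12/1319) = +1, so 12 is a residue.
(13/1319) = −1, so 13 is the smallest positive non-residue mod 1319.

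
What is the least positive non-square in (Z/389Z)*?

2

(2/389) = −1, so 2 is the smallest positive non-residue mod 389.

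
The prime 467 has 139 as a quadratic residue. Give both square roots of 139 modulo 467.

165, 302

Since 467 ≡ 3 (mod 4), a square root of 139 is 139^((467+1)/4) = 139^117 mod 467.
Repeated squaring: 139^2≡174, 139^4≡388, 139^8≡170, 139^16≡413, 139^32≡114, 139^64≡387 (mod 467).
139^117 = 139^(64+32+16+4+1) ≡ 165 (mod 467).
Check: 165² = 27225 ≡ 139 (mod 467). The two roots are 165 and 302.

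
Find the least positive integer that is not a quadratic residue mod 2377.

5

(2/2377) = +1, so 2 is a residue.
(3/2377) = +1, so 3 is a residue.
(4/2377) = +1, so 4 is a residue.
(5/2377) = −1, so 5 is the smallest positive non-residue mod 2377.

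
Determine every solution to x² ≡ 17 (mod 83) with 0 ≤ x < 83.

Since 83 ≡ 3 (mod 4), a square root of 17 is 17^((83+1)/4) = 17^21 mod 83.
Repeated squaring: 17^2≡40, 17^4≡23, 17^8≡31, 17^16≡48 (mod 83).
17^21 = 17^(16+4+1) ≡ 10 (mod 83).
Check: 10² = 100 ≡ 17 (mod 83). The two roots are 10 and 73.

10, 73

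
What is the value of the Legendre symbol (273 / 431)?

Euler's criterion: (273/431) ≡ 273^215 (mod 431).
273^2 ≡ 397 (mod 431)
273^4 ≡ 294 (mod 431)
273^8 ≡ 236 (mod 431)
273^16 ≡ 97 (mod 431)
273^32 ≡ 358 (mod 431)
273^64 ≡ 157 (mod 431)
273^128 ≡ 82 (mod 431)
273^215 = 273^(128+64+16+4+2+1) ≡ 1 (mod 431).
Result is 1, so (273/431) = 1.

1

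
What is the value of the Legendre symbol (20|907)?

-1

Euler's criterion: (20/907) ≡ 20^453 (mod 907).
20^2 ≡ 400 (mod 907)
20^4 ≡ 368 (mod 907)
20^8 ≡ 281 (mod 907)
20^16 ≡ 52 (mod 907)
20^32 ≡ 890 (mod 907)
20^64 ≡ 289 (mod 907)
20^128 ≡ 77 (mod 907)
20^256 ≡ 487 (mod 907)
20^453 = 20^(256+128+64+4+1) ≡ 906 (mod 907).
Result is 906 ≡ −1, so (20/907) = −1.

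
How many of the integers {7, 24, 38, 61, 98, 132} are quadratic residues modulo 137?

4

(7/137) = +1 → QR.
(24/137) = -1 → non-residue.
(38/137) = +1 → QR.
(61/137) = +1 → QR.
(98/137) = +1 → QR.
(132/137) = -1 → non-residue.
Total quadratic residues among the 6: 4.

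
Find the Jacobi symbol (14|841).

Pull out 2: since 841 ≡ 1 (mod 8), (2/841) = +1.
Reciprocity: 7 ≡ 3 and 841 ≡ 1 (mod 4), so (7/841) = +(841/7).
Reduce top mod 7: now compute (1/7).
Reached (1/7) = 1. Collecting the sign flips along the way, the symbol is +1.

1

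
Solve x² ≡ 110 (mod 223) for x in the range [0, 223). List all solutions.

35, 188

Since 223 ≡ 3 (mod 4), a square root of 110 is 110^((223+1)/4) = 110^56 mod 223.
Repeated squaring: 110^2≡58, 110^4≡19, 110^8≡138, 110^16≡89, 110^32≡116 (mod 223).
110^56 = 110^(32+16+8) ≡ 188 (mod 223).
Check: 188² = 35344 ≡ 110 (mod 223). The two roots are 35 and 188.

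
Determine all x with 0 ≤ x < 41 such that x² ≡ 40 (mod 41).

41 ≡ 1 (mod 4), so we find a root by search.
Trying successive values, 9² = 81 ≡ 40 (mod 41). The other root is 41 − 9 = 32.

9, 32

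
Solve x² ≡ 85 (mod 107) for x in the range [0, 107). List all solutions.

Since 107 ≡ 3 (mod 4), a square root of 85 is 85^((107+1)/4) = 85^27 mod 107.
Repeated squaring: 85^2≡56, 85^4≡33, 85^8≡19, 85^16≡40 (mod 107).
85^27 = 85^(16+8+2+1) ≡ 37 (mod 107).
Check: 37² = 1369 ≡ 85 (mod 107). The two roots are 37 and 70.

37, 70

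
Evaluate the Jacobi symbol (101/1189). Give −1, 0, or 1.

1

Reciprocity: 101 ≡ 1 and 1189 ≡ 1 (mod 4), so (101/1189) = +(1189/101).
Reduce top mod 101: now compute (78/101).
Pull out 2: since 101 ≡ 5 (mod 8), (2/101) = -1.
Reciprocity: 39 ≡ 3 and 101 ≡ 1 (mod 4), so (39/101) = +(101/39).
Reduce top mod 39: now compute (23/39).
Reciprocity: 23 ≡ 3 and 39 ≡ 3 (mod 4), so (23/39) = −(39/23).
Reduce top mod 23: now compute (16/23).
Pull out 2^4: since 23 ≡ 7 (mod 8), (2/23) = +1, so (2/23)^4 = +1.
Reached (1/23) = 1. Collecting the sign flips along the way, the symbol is +1.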